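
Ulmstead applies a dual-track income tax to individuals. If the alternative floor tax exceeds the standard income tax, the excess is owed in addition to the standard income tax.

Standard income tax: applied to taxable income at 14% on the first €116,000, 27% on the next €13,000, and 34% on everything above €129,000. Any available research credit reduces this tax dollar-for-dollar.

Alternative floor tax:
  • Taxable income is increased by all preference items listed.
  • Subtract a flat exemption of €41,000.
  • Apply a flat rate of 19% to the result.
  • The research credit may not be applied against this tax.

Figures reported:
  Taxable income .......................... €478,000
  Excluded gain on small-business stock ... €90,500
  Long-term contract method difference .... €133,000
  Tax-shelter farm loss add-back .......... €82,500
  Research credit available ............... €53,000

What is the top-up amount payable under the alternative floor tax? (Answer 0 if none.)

€55,760

Standard income tax:
  €116,000 × 14% = €16,240
  €13,000 × 27% = €3,510
  €349,000 × 34% = €118,660
  → €138,410
  Less research credit €53,000 → €85,410

Alternative floor tax:
  Adjusted income: €478,000 + €90,500 + €133,000 + €82,500 = €784,000
  Less exemption €41,000 → base €743,000
  €743,000 × 19% = €141,170

Excess of alternative floor tax over standard income tax: €141,170 − €85,410 = €55,760.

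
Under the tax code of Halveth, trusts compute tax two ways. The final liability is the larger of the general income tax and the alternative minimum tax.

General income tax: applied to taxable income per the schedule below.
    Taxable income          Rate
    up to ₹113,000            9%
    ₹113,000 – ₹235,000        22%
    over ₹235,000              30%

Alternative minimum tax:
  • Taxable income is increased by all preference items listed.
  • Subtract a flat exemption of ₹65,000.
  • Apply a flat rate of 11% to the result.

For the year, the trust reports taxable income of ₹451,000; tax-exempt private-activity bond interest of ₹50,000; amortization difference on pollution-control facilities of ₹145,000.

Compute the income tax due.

₹101,810

General income tax:
  ₹113,000 × 9% = ₹10,170
  ₹122,000 × 22% = ₹26,840
  ₹216,000 × 30% = ₹64,800
  → ₹101,810

Alternative minimum tax:
  Adjusted income: ₹451,000 + ₹50,000 + ₹145,000 = ₹646,000
  Less exemption ₹65,000 → base ₹581,000
  ₹581,000 × 11% = ₹63,910

₹101,810 > ₹63,910, so the general income tax governs.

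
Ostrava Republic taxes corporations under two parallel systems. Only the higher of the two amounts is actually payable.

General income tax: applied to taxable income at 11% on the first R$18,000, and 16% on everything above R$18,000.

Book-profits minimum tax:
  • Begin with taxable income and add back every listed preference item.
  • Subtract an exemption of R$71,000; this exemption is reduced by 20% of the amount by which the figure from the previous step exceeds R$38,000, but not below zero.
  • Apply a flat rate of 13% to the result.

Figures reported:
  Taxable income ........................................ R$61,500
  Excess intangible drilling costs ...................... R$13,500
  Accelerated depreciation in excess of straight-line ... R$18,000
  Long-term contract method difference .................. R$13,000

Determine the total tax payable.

General income tax:
  R$18,000 × 11% = R$1,980
  R$43,500 × 16% = R$6,960
  → R$8,940

Book-profits minimum tax:
  Adjusted income: R$61,500 + R$13,500 + R$18,000 + R$13,000 = R$106,000
  Exemption: R$71,000 − 20% × (R$106,000 − R$38,000) = R$71,000 − R$13,600 = R$57,400
  Base: R$106,000 − R$57,400 = R$48,600
  R$48,600 × 13% = R$6,318

R$8,940 > R$6,318, so the general income tax governs.

R$8,940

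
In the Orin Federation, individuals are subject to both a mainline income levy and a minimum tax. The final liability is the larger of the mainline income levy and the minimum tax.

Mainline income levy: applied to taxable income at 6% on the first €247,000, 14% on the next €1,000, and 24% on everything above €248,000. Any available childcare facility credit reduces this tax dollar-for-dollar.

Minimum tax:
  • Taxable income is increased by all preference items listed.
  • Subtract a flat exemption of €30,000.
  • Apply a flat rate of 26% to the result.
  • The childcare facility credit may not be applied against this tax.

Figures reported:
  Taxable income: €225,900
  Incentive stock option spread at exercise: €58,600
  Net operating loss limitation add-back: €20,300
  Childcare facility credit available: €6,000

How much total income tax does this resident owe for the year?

Mainline income levy:
  €225,900 × 6% = €13,554
  Less childcare facility credit €6,000 → €7,554

Minimum tax:
  Adjusted income: €225,900 + €58,600 + €20,300 = €304,800
  Less exemption €30,000 → base €274,800
  €274,800 × 26% = €71,448

€71,448 > €7,554, so the minimum tax is the binding amount.

€71,448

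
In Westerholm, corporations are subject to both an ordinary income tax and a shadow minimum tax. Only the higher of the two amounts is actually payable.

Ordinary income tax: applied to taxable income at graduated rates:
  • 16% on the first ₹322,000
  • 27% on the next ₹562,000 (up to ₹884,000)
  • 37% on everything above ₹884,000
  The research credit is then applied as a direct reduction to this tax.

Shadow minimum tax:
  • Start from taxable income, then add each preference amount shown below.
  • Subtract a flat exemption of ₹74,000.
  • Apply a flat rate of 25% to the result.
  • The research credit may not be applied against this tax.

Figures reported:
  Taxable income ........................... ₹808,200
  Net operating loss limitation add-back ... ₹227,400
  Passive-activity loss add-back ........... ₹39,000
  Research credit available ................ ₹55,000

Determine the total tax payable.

Ordinary income tax:
  ₹322,000 × 16% = ₹51,520
  ₹486,200 × 27% = ₹131,274
  → ₹182,794
  Less research credit ₹55,000 → ₹127,794

Shadow minimum tax:
  Adjusted income: ₹808,200 + ₹227,400 + ₹39,000 = ₹1,074,600
  Less exemption ₹74,000 → base ₹1,000,600
  ₹1,000,600 × 25% = ₹250,150

₹250,150 > ₹127,794, so the shadow minimum tax is the binding amount.

₹250,150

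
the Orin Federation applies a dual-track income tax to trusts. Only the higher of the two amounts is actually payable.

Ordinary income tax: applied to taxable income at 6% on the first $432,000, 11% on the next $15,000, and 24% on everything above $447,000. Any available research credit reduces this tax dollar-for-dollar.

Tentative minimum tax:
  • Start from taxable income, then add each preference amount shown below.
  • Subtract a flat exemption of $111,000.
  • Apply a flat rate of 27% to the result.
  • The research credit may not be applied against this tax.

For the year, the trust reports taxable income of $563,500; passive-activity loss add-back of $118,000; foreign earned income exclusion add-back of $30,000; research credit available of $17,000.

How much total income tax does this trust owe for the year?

$162,135

Tentative minimum tax:
  Adjusted income: $563,500 + $118,000 + $30,000 = $711,500
  Less exemption $111,000 → base $600,500
  $600,500 × 27% = $162,135

Ordinary income tax:
  $432,000 × 6% = $25,920
  $15,000 × 11% = $1,650
  $116,500 × 24% = $27,960
  → $55,530
  Less research credit $17,000 → $38,530

$162,135 > $38,530, so the tentative minimum tax is the binding amount.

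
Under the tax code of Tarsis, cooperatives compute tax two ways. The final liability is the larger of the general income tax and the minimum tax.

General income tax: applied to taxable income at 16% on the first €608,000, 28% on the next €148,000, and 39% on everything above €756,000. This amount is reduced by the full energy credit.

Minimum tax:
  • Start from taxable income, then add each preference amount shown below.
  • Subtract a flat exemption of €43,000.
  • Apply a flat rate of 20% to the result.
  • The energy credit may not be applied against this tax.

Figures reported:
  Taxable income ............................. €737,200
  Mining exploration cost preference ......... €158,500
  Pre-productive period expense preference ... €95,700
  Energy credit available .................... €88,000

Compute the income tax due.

Minimum tax:
  Adjusted income: €737,200 + €158,500 + €95,700 = €991,400
  Less exemption €43,000 → base €948,400
  €948,400 × 20% = €189,680

General income tax:
  €608,000 × 16% = €97,280
  €129,200 × 28% = €36,176
  → €133,456
  Less energy credit €88,000 → €45,456

€189,680 > €45,456, so the minimum tax is the binding amount.

€189,680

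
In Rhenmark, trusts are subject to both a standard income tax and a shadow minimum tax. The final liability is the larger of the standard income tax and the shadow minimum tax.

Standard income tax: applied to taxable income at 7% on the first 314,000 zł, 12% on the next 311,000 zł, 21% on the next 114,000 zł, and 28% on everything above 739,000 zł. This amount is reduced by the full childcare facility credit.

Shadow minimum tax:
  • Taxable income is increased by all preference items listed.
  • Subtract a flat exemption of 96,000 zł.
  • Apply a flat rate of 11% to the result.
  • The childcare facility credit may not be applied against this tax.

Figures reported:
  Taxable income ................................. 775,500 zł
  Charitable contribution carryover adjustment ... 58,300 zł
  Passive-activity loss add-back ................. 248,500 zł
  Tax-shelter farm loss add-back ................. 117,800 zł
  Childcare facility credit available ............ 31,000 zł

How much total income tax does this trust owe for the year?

Standard income tax:
  314,000 zł × 7% = 21,980 zł
  311,000 zł × 12% = 37,320 zł
  114,000 zł × 21% = 23,940 zł
  36,500 zł × 28% = 10,220 zł
  → 93,460 zł
  Less childcare facility credit 31,000 zł → 62,460 zł

Shadow minimum tax:
  Adjusted income: 775,500 zł + 58,300 zł + 248,500 zł + 117,800 zł = 1,200,100 zł
  Less exemption 96,000 zł → base 1,104,100 zł
  1,104,100 zł × 11% = 121,451 zł

121,451 zł > 62,460 zł, so the shadow minimum tax is the binding amount.

121,451 zł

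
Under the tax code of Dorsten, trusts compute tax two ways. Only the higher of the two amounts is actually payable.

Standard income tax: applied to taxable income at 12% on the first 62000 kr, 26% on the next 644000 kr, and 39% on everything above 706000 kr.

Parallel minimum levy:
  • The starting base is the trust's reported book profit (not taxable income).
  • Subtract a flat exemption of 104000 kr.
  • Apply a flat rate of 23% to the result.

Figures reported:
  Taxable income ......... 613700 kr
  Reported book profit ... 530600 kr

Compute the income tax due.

150882 kr

Parallel minimum levy:
  Base (reported book profit): 530600 kr
  Less exemption 104000 kr → base 426600 kr
  426600 kr × 23% = 98118 kr

Standard income tax:
  62000 kr × 12% = 7440 kr
  551700 kr × 26% = 143442 kr
  → 150882 kr

150882 kr > 98118 kr, so the standard income tax governs.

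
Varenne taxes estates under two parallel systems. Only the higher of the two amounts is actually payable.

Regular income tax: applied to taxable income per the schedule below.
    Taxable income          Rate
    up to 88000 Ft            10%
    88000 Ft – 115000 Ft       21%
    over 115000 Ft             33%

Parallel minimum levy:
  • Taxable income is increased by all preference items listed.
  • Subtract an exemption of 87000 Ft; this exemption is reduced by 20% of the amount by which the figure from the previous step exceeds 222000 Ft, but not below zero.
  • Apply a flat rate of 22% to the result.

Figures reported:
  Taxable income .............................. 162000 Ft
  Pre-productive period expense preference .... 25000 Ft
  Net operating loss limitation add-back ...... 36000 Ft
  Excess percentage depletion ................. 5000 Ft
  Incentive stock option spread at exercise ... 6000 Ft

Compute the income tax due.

Regular income tax:
  88000 Ft × 10% = 8800 Ft
  27000 Ft × 21% = 5670 Ft
  47000 Ft × 33% = 15510 Ft
  → 29980 Ft

Parallel minimum levy:
  Adjusted income: 162000 Ft + 25000 Ft + 36000 Ft + 5000 Ft + 6000 Ft = 234000 Ft
  Exemption: 87000 Ft − 20% × (234000 Ft − 222000 Ft) = 87000 Ft − 2400 Ft = 84600 Ft
  Base: 234000 Ft − 84600 Ft = 149400 Ft
  149400 Ft × 22% = 32868 Ft

32868 Ft > 29980 Ft, so the parallel minimum levy is the binding amount.

32868 Ft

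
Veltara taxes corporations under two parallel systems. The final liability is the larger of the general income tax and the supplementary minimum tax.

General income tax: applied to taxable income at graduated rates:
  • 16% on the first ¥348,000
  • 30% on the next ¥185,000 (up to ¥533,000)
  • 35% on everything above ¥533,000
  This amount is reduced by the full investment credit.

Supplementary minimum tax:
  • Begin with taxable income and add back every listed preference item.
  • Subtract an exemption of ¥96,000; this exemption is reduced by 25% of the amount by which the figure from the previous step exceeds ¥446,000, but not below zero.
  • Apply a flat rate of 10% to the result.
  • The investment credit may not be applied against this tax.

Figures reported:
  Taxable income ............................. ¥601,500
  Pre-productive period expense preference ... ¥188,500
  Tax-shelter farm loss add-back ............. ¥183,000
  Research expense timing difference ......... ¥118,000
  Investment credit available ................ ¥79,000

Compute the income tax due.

¥109,100

General income tax:
  ¥348,000 × 16% = ¥55,680
  ¥185,000 × 30% = ¥55,500
  ¥68,500 × 35% = ¥23,975
  → ¥135,155
  Less investment credit ¥79,000 → ¥56,155

Supplementary minimum tax:
  Adjusted income: ¥601,500 + ¥188,500 + ¥183,000 + ¥118,000 = ¥1,091,000
  Exemption: 25% × (¥1,091,000 − ¥446,000) = ¥161,250 ≥ ¥96,000, so the exemption is fully phased out
  Base: ¥1,091,000 − ¥0 = ¥1,091,000
  ¥1,091,000 × 10% = ¥109,100

¥109,100 > ¥56,155, so the supplementary minimum tax is the binding amount.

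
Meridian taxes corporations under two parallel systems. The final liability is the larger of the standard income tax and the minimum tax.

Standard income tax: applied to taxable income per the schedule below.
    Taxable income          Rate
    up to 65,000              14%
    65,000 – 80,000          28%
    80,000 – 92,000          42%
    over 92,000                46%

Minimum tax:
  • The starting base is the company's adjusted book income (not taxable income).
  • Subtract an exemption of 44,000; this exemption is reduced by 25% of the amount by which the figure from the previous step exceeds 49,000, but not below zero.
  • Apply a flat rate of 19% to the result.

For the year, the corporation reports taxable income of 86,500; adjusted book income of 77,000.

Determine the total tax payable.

Standard income tax:
  65,000 × 14% = 9,100
  15,000 × 28% = 4,200
  6,500 × 42% = 2,730
  → 16,030

Minimum tax:
  Base (adjusted book income): 77,000
  Exemption: 44,000 − 25% × (77,000 − 49,000) = 44,000 − 7,000 = 37,000
  Base: 77,000 − 37,000 = 40,000
  40,000 × 19% = 7,600

16,030 > 7,600, so the standard income tax governs.

16,030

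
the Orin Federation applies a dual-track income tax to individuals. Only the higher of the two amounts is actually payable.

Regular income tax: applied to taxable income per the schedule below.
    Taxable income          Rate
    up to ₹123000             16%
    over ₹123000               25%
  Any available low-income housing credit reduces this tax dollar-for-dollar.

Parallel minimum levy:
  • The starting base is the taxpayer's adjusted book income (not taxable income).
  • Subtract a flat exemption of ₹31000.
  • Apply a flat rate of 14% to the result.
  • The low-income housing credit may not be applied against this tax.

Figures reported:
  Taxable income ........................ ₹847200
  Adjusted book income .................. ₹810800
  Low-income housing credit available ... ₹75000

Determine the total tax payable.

Regular income tax:
  ₹123000 × 16% = ₹19680
  ₹724200 × 25% = ₹181050
  → ₹200730
  Less low-income housing credit ₹75000 → ₹125730

Parallel minimum levy:
  Base (adjusted book income): ₹810800
  Less exemption ₹31000 → base ₹779800
  ₹779800 × 14% = ₹109172

₹125730 > ₹109172, so the regular income tax governs.

₹125730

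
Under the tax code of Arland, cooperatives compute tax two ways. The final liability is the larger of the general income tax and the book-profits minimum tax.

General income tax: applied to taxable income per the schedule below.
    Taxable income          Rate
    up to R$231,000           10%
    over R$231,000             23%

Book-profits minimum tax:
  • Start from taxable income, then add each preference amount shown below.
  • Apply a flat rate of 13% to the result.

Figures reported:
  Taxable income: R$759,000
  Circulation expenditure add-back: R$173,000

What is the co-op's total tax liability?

R$144,540

Book-profits minimum tax:
  Adjusted income: R$759,000 + R$173,000 = R$932,000
  R$932,000 × 13% = R$121,160

General income tax:
  R$231,000 × 10% = R$23,100
  R$528,000 × 23% = R$121,440
  → R$144,540

R$144,540 > R$121,160, so the general income tax governs.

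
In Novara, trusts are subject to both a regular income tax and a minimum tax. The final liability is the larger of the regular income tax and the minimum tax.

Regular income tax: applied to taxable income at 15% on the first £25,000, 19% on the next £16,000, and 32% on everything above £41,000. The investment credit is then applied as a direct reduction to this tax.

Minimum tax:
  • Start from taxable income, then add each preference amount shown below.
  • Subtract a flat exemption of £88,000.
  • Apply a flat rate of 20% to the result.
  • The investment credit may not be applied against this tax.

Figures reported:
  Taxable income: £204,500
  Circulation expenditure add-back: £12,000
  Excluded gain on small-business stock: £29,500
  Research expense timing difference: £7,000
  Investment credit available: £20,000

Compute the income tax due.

Minimum tax:
  Adjusted income: £204,500 + £12,000 + £29,500 + £7,000 = £253,000
  Less exemption £88,000 → base £165,000
  £165,000 × 20% = £33,000

Regular income tax:
  £25,000 × 15% = £3,750
  £16,000 × 19% = £3,040
  £163,500 × 32% = £52,320
  → £59,110
  Less investment credit £20,000 → £39,110

£39,110 > £33,000, so the regular income tax governs.

£39,110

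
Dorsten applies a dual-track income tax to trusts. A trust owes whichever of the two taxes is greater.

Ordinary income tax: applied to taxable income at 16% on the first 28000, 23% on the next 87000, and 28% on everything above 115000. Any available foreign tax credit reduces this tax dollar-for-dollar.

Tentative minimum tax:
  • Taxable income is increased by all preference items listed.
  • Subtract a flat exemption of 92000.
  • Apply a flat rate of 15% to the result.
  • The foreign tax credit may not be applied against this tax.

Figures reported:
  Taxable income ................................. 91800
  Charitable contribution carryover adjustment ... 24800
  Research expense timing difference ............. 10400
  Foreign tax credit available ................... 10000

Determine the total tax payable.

Tentative minimum tax:
  Adjusted income: 91800 + 24800 + 10400 = 127000
  Less exemption 92000 → base 35000
  35000 × 15% = 5250

Ordinary income tax:
  28000 × 16% = 4480
  63800 × 23% = 14674
  → 19154
  Less foreign tax credit 10000 → 9154

9154 > 5250, so the ordinary income tax governs.

9154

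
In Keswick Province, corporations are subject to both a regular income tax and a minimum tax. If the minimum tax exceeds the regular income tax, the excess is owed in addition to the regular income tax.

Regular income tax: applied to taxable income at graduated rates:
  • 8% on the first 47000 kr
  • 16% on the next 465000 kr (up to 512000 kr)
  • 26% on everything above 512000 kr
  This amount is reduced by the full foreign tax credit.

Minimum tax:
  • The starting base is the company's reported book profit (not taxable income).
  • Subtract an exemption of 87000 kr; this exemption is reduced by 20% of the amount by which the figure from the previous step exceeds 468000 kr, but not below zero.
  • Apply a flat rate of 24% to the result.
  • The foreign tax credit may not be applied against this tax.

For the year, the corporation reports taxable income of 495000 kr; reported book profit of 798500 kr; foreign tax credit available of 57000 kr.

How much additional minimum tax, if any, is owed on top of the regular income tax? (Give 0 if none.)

Minimum tax:
  Base (reported book profit): 798500 kr
  Exemption: 87000 kr − 20% × (798500 kr − 468000 kr) = 87000 kr − 66100 kr = 20900 kr
  Base: 798500 kr − 20900 kr = 777600 kr
  777600 kr × 24% = 186624 kr

Regular income tax:
  47000 kr × 8% = 3760 kr
  448000 kr × 16% = 71680 kr
  → 75440 kr
  Less foreign tax credit 57000 kr → 18440 kr

Excess of minimum tax over regular income tax: 186624 kr − 18440 kr = 168184 kr.

168184 kr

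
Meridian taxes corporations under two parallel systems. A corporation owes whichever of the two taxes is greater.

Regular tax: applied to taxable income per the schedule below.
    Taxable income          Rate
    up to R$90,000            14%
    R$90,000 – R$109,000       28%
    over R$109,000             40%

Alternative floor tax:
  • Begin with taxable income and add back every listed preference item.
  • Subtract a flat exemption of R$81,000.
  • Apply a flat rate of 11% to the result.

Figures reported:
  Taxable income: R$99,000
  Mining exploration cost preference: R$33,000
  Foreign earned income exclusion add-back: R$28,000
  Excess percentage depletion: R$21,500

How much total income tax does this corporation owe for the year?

Regular tax:
  R$90,000 × 14% = R$12,600
  R$9,000 × 28% = R$2,520
  → R$15,120

Alternative floor tax:
  Adjusted income: R$99,000 + R$33,000 + R$28,000 + R$21,500 = R$181,500
  Less exemption R$81,000 → base R$100,500
  R$100,500 × 11% = R$11,055

R$15,120 > R$11,055, so the regular tax governs.

R$15,120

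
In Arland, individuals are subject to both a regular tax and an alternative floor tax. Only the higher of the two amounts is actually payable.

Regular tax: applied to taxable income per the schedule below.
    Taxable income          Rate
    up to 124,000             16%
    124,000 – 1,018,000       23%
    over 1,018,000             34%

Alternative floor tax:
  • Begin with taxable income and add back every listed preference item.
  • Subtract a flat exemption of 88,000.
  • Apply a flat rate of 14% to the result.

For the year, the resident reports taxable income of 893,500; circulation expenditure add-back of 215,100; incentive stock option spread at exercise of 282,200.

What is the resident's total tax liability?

Alternative floor tax:
  Adjusted income: 893,500 + 215,100 + 282,200 = 1,390,800
  Less exemption 88,000 → base 1,302,800
  1,302,800 × 14% = 182,392

Regular tax:
  124,000 × 16% = 19,840
  769,500 × 23% = 176,985
  → 196,825

196,825 > 182,392, so the regular tax governs.

196,825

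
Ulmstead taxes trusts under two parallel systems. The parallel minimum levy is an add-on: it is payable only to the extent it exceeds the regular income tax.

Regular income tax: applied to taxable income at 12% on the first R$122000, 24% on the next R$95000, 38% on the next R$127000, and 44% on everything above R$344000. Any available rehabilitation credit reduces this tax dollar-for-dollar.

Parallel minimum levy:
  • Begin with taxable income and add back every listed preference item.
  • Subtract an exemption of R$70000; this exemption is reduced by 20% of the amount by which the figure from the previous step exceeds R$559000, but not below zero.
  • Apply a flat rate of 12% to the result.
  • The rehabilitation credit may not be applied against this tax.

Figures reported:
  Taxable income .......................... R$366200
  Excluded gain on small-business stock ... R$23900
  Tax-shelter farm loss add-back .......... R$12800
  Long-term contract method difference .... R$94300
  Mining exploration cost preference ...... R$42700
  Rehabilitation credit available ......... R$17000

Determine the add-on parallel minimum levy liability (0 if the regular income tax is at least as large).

R$0

Regular income tax:
  R$122000 × 12% = R$14640
  R$95000 × 24% = R$22800
  R$127000 × 38% = R$48260
  R$22200 × 44% = R$9768
  → R$95468
  Less rehabilitation credit R$17000 → R$78468

Parallel minimum levy:
  Adjusted income: R$366200 + R$23900 + R$12800 + R$94300 + R$42700 = R$539900
  Exemption: R$539900 ≤ R$559000, so full R$70000 applies
  Base: R$539900 − R$70000 = R$469900
  R$469900 × 12% = R$56388

R$56388 ≤ R$78468, so no add-on is due.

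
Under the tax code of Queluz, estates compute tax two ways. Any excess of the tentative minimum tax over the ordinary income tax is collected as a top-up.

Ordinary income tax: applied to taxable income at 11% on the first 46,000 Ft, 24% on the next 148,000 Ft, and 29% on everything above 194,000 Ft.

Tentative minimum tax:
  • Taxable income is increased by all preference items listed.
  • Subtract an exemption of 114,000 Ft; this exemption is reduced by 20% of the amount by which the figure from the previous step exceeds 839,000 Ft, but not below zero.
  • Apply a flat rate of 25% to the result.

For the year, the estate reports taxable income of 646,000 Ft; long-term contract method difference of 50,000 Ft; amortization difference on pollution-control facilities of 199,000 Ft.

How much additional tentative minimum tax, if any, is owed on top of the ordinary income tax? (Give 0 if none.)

Ordinary income tax:
  46,000 Ft × 11% = 5,060 Ft
  148,000 Ft × 24% = 35,520 Ft
  452,000 Ft × 29% = 131,080 Ft
  → 171,660 Ft

Tentative minimum tax:
  Adjusted income: 646,000 Ft + 50,000 Ft + 199,000 Ft = 895,000 Ft
  Exemption: 114,000 Ft − 20% × (895,000 Ft − 839,000 Ft) = 114,000 Ft − 11,200 Ft = 102,800 Ft
  Base: 895,000 Ft − 102,800 Ft = 792,200 Ft
  792,200 Ft × 25% = 198,050 Ft

Excess of tentative minimum tax over ordinary income tax: 198,050 Ft − 171,660 Ft = 26,390 Ft.

26,390 Ft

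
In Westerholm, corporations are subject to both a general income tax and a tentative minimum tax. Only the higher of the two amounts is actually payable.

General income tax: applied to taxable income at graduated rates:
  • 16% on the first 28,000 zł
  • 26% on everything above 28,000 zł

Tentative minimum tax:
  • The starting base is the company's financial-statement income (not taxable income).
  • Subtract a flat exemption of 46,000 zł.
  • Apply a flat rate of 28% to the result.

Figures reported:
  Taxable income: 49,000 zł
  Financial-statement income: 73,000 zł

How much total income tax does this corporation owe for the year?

General income tax:
  28,000 zł × 16% = 4,480 zł
  21,000 zł × 26% = 5,460 zł
  → 9,940 zł

Tentative minimum tax:
  Base (financial-statement income): 73,000 zł
  Less exemption 46,000 zł → base 27,000 zł
  27,000 zł × 28% = 7,560 zł

9,940 zł > 7,560 zł, so the general income tax governs.

9,940 zł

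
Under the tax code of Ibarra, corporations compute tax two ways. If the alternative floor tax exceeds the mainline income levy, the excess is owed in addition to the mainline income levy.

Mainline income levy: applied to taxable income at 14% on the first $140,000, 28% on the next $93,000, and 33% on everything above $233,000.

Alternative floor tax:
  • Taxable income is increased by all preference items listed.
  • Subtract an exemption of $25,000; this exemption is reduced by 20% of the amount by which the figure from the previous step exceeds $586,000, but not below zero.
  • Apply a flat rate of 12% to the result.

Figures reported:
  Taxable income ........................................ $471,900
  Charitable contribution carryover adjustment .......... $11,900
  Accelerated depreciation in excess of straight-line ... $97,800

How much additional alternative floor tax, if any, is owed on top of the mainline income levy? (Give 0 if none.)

$0

Mainline income levy:
  $140,000 × 14% = $19,600
  $93,000 × 28% = $26,040
  $238,900 × 33% = $78,837
  → $124,477

Alternative floor tax:
  Adjusted income: $471,900 + $11,900 + $97,800 = $581,600
  Exemption: $581,600 ≤ $586,000, so full $25,000 applies
  Base: $581,600 − $25,000 = $556,600
  $556,600 × 12% = $66,792

$66,792 ≤ $124,477, so no add-on is due.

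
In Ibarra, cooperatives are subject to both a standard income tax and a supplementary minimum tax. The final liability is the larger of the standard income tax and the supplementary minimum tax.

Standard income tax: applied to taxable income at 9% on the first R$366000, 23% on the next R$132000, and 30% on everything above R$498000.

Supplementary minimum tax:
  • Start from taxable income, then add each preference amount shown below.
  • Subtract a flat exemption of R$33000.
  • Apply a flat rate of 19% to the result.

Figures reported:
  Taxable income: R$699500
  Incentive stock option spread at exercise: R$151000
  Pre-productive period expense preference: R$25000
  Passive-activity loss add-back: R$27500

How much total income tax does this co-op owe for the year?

R$165300

Supplementary minimum tax:
  Adjusted income: R$699500 + R$151000 + R$25000 + R$27500 = R$903000
  Less exemption R$33000 → base R$870000
  R$870000 × 19% = R$165300

Standard income tax:
  R$366000 × 9% = R$32940
  R$132000 × 23% = R$30360
  R$201500 × 30% = R$60450
  → R$123750

R$165300 > R$123750, so the supplementary minimum tax is the binding amount.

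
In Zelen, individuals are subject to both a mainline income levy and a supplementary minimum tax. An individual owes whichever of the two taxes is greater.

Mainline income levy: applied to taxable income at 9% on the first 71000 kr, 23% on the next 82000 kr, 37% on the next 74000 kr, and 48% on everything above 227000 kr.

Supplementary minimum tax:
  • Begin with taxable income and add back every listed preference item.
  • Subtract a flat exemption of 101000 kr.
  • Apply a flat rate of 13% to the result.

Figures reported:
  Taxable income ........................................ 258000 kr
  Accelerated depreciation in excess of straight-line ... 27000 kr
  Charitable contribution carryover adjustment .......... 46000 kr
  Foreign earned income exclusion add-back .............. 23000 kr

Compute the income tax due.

Supplementary minimum tax:
  Adjusted income: 258000 kr + 27000 kr + 46000 kr + 23000 kr = 354000 kr
  Less exemption 101000 kr → base 253000 kr
  253000 kr × 13% = 32890 kr

Mainline income levy:
  71000 kr × 9% = 6390 kr
  82000 kr × 23% = 18860 kr
  74000 kr × 37% = 27380 kr
  31000 kr × 48% = 14880 kr
  → 67510 kr

67510 kr > 32890 kr, so the mainline income levy governs.

67510 kr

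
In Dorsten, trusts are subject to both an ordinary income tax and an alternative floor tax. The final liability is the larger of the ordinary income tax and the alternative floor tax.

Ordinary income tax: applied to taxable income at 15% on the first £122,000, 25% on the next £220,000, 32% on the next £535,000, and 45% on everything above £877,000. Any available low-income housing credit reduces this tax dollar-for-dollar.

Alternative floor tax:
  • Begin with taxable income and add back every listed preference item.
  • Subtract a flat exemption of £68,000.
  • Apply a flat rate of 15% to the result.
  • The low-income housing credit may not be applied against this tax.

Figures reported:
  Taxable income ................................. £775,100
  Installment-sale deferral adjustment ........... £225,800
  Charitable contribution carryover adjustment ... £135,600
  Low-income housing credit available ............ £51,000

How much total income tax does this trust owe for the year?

£160,892

Ordinary income tax:
  £122,000 × 15% = £18,300
  £220,000 × 25% = £55,000
  £433,100 × 32% = £138,592
  → £211,892
  Less low-income housing credit £51,000 → £160,892

Alternative floor tax:
  Adjusted income: £775,100 + £225,800 + £135,600 = £1,136,500
  Less exemption £68,000 → base £1,068,500
  £1,068,500 × 15% = £160,275

£160,892 > £160,275, so the ordinary income tax governs.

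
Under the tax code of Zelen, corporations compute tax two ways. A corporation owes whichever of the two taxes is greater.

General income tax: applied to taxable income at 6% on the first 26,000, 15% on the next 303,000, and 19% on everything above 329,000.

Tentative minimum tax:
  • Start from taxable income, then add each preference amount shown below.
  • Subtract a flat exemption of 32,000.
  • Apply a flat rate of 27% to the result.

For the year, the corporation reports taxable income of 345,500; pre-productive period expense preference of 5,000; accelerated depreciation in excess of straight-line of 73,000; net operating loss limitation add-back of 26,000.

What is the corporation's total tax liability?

General income tax:
  26,000 × 6% = 1,560
  303,000 × 15% = 45,450
  16,500 × 19% = 3,135
  → 50,145

Tentative minimum tax:
  Adjusted income: 345,500 + 5,000 + 73,000 + 26,000 = 449,500
  Less exemption 32,000 → base 417,500
  417,500 × 27% = 112,725

112,725 > 50,145, so the tentative minimum tax is the binding amount.

112,725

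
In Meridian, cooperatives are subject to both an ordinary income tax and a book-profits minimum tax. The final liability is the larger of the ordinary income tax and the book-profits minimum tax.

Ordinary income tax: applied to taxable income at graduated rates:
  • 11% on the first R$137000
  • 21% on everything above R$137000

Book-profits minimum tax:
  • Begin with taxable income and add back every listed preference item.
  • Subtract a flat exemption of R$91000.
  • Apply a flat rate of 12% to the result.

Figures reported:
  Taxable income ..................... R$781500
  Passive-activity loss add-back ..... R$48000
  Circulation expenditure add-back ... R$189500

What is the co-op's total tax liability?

R$150415

Book-profits minimum tax:
  Adjusted income: R$781500 + R$48000 + R$189500 = R$1019000
  Less exemption R$91000 → base R$928000
  R$928000 × 12% = R$111360

Ordinary income tax:
  R$137000 × 11% = R$15070
  R$644500 × 21% = R$135345
  → R$150415

R$150415 > R$111360, so the ordinary income tax governs.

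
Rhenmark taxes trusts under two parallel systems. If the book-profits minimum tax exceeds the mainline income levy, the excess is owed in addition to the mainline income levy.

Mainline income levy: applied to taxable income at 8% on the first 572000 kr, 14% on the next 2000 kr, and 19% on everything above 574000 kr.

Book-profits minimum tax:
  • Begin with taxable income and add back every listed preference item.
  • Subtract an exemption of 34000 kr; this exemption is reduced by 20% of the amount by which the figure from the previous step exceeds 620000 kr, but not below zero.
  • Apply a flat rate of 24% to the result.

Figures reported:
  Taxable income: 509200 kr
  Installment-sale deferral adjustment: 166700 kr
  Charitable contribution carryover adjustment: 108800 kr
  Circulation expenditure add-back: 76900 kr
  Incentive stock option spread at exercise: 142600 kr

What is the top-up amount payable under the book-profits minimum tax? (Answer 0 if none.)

Book-profits minimum tax:
  Adjusted income: 509200 kr + 166700 kr + 108800 kr + 76900 kr + 142600 kr = 1004200 kr
  Exemption: 20% × (1004200 kr − 620000 kr) = 76840 kr ≥ 34000 kr, so the exemption is fully phased out
  Base: 1004200 kr − 0 kr = 1004200 kr
  1004200 kr × 24% = 241008 kr

Mainline income levy:
  509200 kr × 8% = 40736 kr

Excess of book-profits minimum tax over mainline income levy: 241008 kr − 40736 kr = 200272 kr.

200272 kr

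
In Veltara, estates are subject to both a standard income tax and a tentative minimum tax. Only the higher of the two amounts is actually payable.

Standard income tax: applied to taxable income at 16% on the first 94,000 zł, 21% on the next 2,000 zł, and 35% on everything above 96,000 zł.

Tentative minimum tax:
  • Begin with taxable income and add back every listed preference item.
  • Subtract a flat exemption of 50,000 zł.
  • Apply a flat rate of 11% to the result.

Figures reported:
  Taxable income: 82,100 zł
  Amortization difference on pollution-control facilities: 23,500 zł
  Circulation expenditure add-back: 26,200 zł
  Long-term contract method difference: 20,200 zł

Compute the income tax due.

13,136 zł

Tentative minimum tax:
  Adjusted income: 82,100 zł + 23,500 zł + 26,200 zł + 20,200 zł = 152,000 zł
  Less exemption 50,000 zł → base 102,000 zł
  102,000 zł × 11% = 11,220 zł

Standard income tax:
  82,100 zł × 16% = 13,136 zł

13,136 zł > 11,220 zł, so the standard income tax governs.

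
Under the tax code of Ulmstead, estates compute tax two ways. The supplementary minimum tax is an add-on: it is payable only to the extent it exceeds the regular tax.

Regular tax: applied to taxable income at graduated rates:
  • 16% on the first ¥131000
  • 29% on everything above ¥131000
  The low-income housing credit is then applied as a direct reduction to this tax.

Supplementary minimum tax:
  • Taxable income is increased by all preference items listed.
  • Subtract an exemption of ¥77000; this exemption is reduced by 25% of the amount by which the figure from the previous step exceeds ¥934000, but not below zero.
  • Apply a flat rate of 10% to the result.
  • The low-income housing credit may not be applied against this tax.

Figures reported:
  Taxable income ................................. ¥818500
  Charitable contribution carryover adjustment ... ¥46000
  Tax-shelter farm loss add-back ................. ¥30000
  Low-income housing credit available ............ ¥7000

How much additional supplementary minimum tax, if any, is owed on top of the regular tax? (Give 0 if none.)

¥0

Supplementary minimum tax:
  Adjusted income: ¥818500 + ¥46000 + ¥30000 = ¥894500
  Exemption: ¥894500 ≤ ¥934000, so full ¥77000 applies
  Base: ¥894500 − ¥77000 = ¥817500
  ¥817500 × 10% = ¥81750

Regular tax:
  ¥131000 × 16% = ¥20960
  ¥687500 × 29% = ¥199375
  → ¥220335
  Less low-income housing credit ¥7000 → ¥213335

¥81750 ≤ ¥213335, so no add-on is due.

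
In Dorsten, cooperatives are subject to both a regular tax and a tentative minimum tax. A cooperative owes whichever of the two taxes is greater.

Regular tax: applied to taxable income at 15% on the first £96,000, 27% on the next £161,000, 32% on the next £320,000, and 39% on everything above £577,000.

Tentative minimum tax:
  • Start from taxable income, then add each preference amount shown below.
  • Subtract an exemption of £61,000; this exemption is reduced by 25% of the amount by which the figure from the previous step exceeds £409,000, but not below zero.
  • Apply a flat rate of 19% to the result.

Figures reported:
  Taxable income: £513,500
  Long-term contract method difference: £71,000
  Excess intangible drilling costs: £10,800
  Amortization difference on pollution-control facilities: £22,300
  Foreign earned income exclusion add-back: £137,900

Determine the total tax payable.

£143,545

Regular tax:
  £96,000 × 15% = £14,400
  £161,000 × 27% = £43,470
  £256,500 × 32% = £82,080
  → £139,950

Tentative minimum tax:
  Adjusted income: £513,500 + £71,000 + £10,800 + £22,300 + £137,900 = £755,500
  Exemption: 25% × (£755,500 − £409,000) = £86,625 ≥ £61,000, so the exemption is fully phased out
  Base: £755,500 − £0 = £755,500
  £755,500 × 19% = £143,545

£143,545 > £139,950, so the tentative minimum tax is the binding amount.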